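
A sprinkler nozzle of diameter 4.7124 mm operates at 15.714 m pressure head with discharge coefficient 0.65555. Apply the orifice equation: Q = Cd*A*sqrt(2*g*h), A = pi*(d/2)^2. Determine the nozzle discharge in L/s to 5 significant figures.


A = pi*(4.7124e-3/2)^2 = 1.744111e-05 m^2
Q = 0.65555 * 1.744111e-05 * sqrt(2*9.81*15.714) * 1000 = 0.20076 L/s
Therefore the nozzle discharge = 0.20076 L/s.


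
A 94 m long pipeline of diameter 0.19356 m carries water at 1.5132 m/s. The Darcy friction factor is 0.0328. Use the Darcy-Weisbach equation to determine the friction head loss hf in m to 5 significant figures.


Approach: apply the Darcy-Weisbach equation, hf = f*(L/D)*(v^2/(2g)).
hf = 0.0328 * (94/0.19356) * (1.5132^2 / (2*9.81))
hf = 1.8590 m
Therefore the friction head loss hf = 1.8590 m.


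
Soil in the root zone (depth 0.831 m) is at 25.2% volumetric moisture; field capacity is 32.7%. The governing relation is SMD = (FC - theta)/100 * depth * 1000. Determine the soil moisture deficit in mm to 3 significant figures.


SMD = (32.7 - 25.2)/100 * 0.831 * 1000 = 62.3 mm
Therefore the soil moisture deficit = 62.3 mm.


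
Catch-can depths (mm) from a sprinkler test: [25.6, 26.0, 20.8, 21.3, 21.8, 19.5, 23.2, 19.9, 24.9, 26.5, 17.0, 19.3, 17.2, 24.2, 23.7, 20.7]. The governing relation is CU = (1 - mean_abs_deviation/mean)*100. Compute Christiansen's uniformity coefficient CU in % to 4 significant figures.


mean = 21.9750 mm
mean |d_i - mean| = 2.53437 mm
CU = (1 - 2.53437/21.9750)*100 = 88.47 %
Therefore Christiansen's uniformity coefficient CU = 88.47 %.


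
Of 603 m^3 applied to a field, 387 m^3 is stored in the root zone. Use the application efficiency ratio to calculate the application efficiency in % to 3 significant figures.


Approach: apply the application efficiency ratio, Ea = (stored/applied)*100.
Ea = (387/603)*100 = 64.2 %
Therefore the application efficiency = 64.2 %.


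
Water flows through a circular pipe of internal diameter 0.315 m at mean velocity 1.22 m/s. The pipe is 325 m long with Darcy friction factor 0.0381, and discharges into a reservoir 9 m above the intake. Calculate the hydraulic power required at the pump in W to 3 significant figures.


Approach: apply continuity + Darcy-Weisbach + hydraulic power, Q = A*v; hf = f*(L/D)*(v^2/(2g)); H = static + hf; P = rho*g*Q*H.
Step 1 — flow rate (continuity, Q = A*v):
  A = pi*(0.315/2)^2 = 0.077931 m^2
  Q = 0.077931 * 1.22 = 0.095076 m^3/s
Step 2 — friction head loss (Darcy-Weisbach):
  hf = 0.0381 * (325/0.315) * (1.22^2 / (2*9.81))
  hf = 2.9821 m
Step 3 — total head: H = 9 + 2.9821 = 11.982 m
Step 4 — hydraulic power (P = rho*g*Q*H):
  P = 1000 * 9.81 * 0.095076 * 11.982 = 11200 W
Therefore the hydraulic power required at the pump = 11200 W.


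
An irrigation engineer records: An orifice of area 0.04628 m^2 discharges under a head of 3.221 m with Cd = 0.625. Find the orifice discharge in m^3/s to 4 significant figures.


Approach: apply the orifice equation, Q = Cd*A*sqrt(2*g*h).
Q = 0.625 * 0.04628 * sqrt(2*9.81*3.221) = 0.2299 m^3/s
Therefore the orifice discharge = 0.2299 m^3/s.


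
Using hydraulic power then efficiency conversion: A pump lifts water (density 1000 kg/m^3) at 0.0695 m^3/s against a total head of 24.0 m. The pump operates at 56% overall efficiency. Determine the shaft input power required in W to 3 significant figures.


Approach: apply hydraulic power then efficiency conversion, P = rho*g*Q*H; P_in = P/eta.
Step 1 — hydraulic power (P = rho*g*Q*H):
  P = 1000 * 9.81 * 0.0695 * 24.0 = 16363 W
Step 2 — input power: P_in = P/eta = 16363 / 0.56 = 29200 W
Therefore the shaft input power required = 29200 W.


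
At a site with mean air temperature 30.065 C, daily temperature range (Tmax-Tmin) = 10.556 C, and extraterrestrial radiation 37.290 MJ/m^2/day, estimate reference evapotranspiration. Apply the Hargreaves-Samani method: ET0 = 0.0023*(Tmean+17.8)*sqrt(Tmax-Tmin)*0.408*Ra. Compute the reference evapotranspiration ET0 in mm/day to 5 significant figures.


ET0 = 0.0023*(30.065+17.8)*sqrt(10.556)*0.408*37.290 = 5.4419 mm/day
Therefore the reference evapotranspiration ET0 = 5.4419 mm/day.


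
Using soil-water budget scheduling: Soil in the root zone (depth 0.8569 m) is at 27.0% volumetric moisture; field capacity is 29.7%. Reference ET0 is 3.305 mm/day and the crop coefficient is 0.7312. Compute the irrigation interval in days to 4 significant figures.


Approach: apply soil-water budget scheduling, SMD = (FC-theta)/100*depth*1000; ETc = ET0*Kc; interval = SMD/ETc.
Step 1 — soil moisture deficit:
  SMD = (29.7 - 27.0)/100 * 0.8569 * 1000 = 23.1363 mm
Step 2 — daily crop ET (ETc = ET0*Kc):
  ETc = 3.305 * 0.7312 = 2.41662 mm/day
Step 3 — irrigation interval (SMD/ETc):
  interval = 23.1363 / 2.41662 = 9.574 days
Therefore the irrigation interval = 9.574 days.


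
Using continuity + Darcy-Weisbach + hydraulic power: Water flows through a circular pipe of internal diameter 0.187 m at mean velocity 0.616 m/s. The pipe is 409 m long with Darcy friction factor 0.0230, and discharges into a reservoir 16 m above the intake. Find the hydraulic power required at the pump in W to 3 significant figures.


Approach: apply continuity + Darcy-Weisbach + hydraulic power, Q = A*v; hf = f*(L/D)*(v^2/(2g)); H = static + hf; P = rho*g*Q*H.
Step 1 — flow rate (continuity, Q = A*v):
  A = pi*(0.187/2)^2 = 0.027465 m^2
  Q = 0.027465 * 0.616 = 0.016918 m^3/s
Step 2 — friction head loss (Darcy-Weisbach):
  hf = 0.0230 * (409/0.187) * (0.616^2 / (2*9.81))
  hf = 0.97291 m
Step 3 — total head: H = 16 + 0.97291 = 16.973 m
Step 4 — hydraulic power (P = rho*g*Q*H):
  P = 1000 * 9.81 * 0.016918 * 16.973 = 2820 W
Therefore the hydraulic power required at the pump = 2820 W.


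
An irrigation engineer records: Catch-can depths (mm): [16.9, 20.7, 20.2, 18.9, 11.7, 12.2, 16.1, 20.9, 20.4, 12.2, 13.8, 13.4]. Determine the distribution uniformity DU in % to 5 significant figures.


Approach: apply the low-quarter distribution uniformity, DU = (mean of lowest quarter of readings / overall mean)*100.
sorted lowest 3 of 12: [11.7, 12.2, 12.2] -> mean = 12.03333 mm
overall mean = 16.45000 mm
DU = (12.03333/16.45000)*100 = 73.151 %
Therefore the distribution uniformity DU = 73.151 %.


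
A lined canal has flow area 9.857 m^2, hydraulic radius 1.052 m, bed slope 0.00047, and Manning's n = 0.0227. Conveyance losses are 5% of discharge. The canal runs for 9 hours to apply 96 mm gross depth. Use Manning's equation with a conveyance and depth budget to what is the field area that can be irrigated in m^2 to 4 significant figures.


Approach: apply Manning's equation with a conveyance and depth budget, Q = (1/n)*A*R^(2/3)*S^(1/2); Q_field = Q*(1-loss); Area = Q_field*t/(d/1000).
Step 1 — canal discharge (Manning's equation):
  Q = (1/0.0227) * 9.857 * 1.052^(2/3) * 0.00047^(1/2) = 9.73744 m^3/s
Step 2 — delivered flow: Q_field = 9.73744*(1 - 5/100) = 9.25057 m^3/s
Step 3 — volume delivered: V = 9.25057 * 9*3600 = 299719 m^3
Step 4 — area served: A = V / (depth/1000) = 299719 / 0.096 = 3122000 m^2
Therefore the field area that can be irrigated = 3122000 m^2.


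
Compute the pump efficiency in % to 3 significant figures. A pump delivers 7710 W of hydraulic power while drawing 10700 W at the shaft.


Approach: apply the efficiency ratio, eta = (P_out/P_in)*100.
eta = (7710 / 10700) * 100 = 72.1 %
Therefore the pump efficiency = 72.1 %.


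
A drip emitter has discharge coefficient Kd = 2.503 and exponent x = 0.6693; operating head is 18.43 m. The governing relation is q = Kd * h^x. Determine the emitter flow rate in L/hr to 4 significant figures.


q = 2.503 * 18.43^0.6693 = 17.60 L/hr
Therefore the emitter flow rate = 17.60 L/hr.


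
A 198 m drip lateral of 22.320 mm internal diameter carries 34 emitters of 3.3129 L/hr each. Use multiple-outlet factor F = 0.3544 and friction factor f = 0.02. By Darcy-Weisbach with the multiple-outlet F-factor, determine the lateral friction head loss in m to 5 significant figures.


Approach: apply Darcy-Weisbach with the multiple-outlet F-factor, Q = n*q/(3600*1000) m^3/s; v = Q/A; hf = F*f*(L/D)*(v^2/(2g)).
Q = 34*3.3129/(3600*1000) = 3.128850e-05 m^3/s
A = pi*(22.320e-3/2)^2 = 3.912715e-04 m^2, so v = Q/A = 0.07996620 m/s
hf = 0.3544*0.02*(198/0.022320)*(0.07996620^2/(2*9.81)) = 0.020493 m
Therefore the lateral friction head loss = 0.020493 m.


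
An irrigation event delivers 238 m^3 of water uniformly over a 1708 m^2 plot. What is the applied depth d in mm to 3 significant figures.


Approach: apply depth from volume over area, d = (V/A)*1000.
d = (238 / 1708) * 1000 = 139 mm
Therefore the applied depth d = 139 mm.


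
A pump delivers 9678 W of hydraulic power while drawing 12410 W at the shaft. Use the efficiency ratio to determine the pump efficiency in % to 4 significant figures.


Approach: apply the efficiency ratio, eta = (P_out/P_in)*100.
eta = (9678 / 12410) * 100 = 77.99 %
Therefore the pump efficiency = 77.99 %.


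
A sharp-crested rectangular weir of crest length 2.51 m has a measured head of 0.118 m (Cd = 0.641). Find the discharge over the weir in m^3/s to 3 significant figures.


Approach: apply the rectangular weir equation, Q = (2/3)*Cd*L*sqrt(2g)*H^1.5.
Q = (2/3)*0.641*2.51*sqrt(2*9.81)*0.118^1.5 = 0.193 m^3/s
Therefore the discharge over the weir = 0.193 m^3/s.


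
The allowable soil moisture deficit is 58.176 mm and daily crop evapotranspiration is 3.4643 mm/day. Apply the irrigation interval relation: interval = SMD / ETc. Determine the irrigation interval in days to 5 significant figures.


interval = 58.176 / 3.4643 = 16.793 days
Therefore the irrigation interval = 16.793 days.


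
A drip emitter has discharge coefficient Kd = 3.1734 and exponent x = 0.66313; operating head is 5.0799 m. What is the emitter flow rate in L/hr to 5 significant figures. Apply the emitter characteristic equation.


Approach: apply the emitter characteristic equation, q = Kd * h^x.
q = 3.1734 * 5.0799^0.66313 = 9.3239 L/hr
Therefore the emitter flow rate = 9.3239 L/hr.


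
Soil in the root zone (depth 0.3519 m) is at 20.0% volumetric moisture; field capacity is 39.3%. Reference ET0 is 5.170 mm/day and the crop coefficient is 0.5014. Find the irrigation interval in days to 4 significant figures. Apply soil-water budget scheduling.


Approach: apply soil-water budget scheduling, SMD = (FC-theta)/100*depth*1000; ETc = ET0*Kc; interval = SMD/ETc.
Step 1 — soil moisture deficit:
  SMD = (39.3 - 20.0)/100 * 0.3519 * 1000 = 67.9167 mm
Step 2 — daily crop ET (ETc = ET0*Kc):
  ETc = 5.170 * 0.5014 = 2.59224 mm/day
Step 3 — irrigation interval (SMD/ETc):
  interval = 67.9167 / 2.59224 = 26.20 days
Therefore the irrigation interval = 26.20 days.


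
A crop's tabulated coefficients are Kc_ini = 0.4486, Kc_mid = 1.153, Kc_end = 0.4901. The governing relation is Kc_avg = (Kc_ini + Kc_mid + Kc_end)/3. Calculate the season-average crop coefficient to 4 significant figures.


Kc_avg = (0.4486 + 1.153 + 0.4901)/3 = 0.6972
Therefore the season-average crop coefficient = 0.6972.


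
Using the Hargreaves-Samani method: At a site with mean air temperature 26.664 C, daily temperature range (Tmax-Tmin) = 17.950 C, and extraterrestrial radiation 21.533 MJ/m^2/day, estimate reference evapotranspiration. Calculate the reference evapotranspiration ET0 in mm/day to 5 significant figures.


Approach: apply the Hargreaves-Samani method, ET0 = 0.0023*(Tmean+17.8)*sqrt(Tmax-Tmin)*0.408*Ra.
ET0 = 0.0023*(26.664+17.8)*sqrt(17.950)*0.408*21.533 = 3.8066 mm/day
Therefore the reference evapotranspiration ET0 = 3.8066 mm/day.


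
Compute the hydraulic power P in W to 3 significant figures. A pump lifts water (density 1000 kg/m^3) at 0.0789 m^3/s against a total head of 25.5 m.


Approach: apply the hydraulic power relation, P = rho*g*Q*H.
P = 1000 * 9.81 * 0.0789 * 25.5 = 19700 W
Therefore the hydraulic power P = 19700 W.


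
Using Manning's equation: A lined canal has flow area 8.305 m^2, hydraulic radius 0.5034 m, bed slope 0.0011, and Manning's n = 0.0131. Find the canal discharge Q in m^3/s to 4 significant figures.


Approach: apply Manning's equation, Q = (1/n)*A*R^(2/3)*S^(1/2).
Q = (1/0.0131) * 8.305 * 0.5034^(2/3) * 0.0011^(1/2) = 13.31 m^3/s
Therefore the canal discharge Q = 13.31 m^3/s.


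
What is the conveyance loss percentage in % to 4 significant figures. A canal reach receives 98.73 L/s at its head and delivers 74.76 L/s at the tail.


Approach: apply the conveyance loss ratio, loss% = ((Q_head - Q_tail)/Q_head)*100.
loss = ((98.73 - 74.76)/98.73)*100 = 24.28 %
Therefore the conveyance loss percentage = 24.28 %.


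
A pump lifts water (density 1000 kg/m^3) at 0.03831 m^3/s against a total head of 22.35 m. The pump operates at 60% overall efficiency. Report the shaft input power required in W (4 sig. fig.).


Approach: apply hydraulic power then efficiency conversion, P = rho*g*Q*H; P_in = P/eta.
Step 1 — hydraulic power (P = rho*g*Q*H):
  P = 1000 * 9.81 * 0.03831 * 22.35 = 8399.60 W
Step 2 — input power: P_in = P/eta = 8399.60 / 0.6 = 14000 W
Therefore the shaft input power required = 14000 W.


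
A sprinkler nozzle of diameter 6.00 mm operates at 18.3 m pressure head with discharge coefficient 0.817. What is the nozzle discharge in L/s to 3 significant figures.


Approach: apply the orifice equation, Q = Cd*A*sqrt(2*g*h), A = pi*(d/2)^2.
A = pi*(6.00e-3/2)^2 = 2.8274e-05 m^2
Q = 0.817 * 2.8274e-05 * sqrt(2*9.81*18.3) * 1000 = 0.438 L/s
Therefore the nozzle discharge = 0.438 L/s.


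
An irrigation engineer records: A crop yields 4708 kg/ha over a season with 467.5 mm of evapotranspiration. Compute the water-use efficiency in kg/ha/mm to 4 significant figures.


Approach: apply the water-use efficiency ratio, WUE = yield/ET.
WUE = 4708 / 467.5 = 10.07 kg/ha/mm
Therefore the water-use efficiency = 10.07 kg/ha/mm.


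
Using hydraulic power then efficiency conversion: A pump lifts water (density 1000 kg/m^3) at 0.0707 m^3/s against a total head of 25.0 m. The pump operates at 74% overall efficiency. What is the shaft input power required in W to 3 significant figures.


Approach: apply hydraulic power then efficiency conversion, P = rho*g*Q*H; P_in = P/eta.
Step 1 — hydraulic power (P = rho*g*Q*H):
  P = 1000 * 9.81 * 0.0707 * 25.0 = 17339 W
Step 2 — input power: P_in = P/eta = 17339 / 0.74 = 23400 W
Therefore the shaft input power required = 23400 W.


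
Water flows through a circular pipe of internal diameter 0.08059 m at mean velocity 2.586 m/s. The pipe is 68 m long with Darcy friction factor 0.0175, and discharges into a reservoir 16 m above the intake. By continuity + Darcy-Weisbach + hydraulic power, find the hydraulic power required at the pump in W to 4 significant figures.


Approach: apply continuity + Darcy-Weisbach + hydraulic power, Q = A*v; hf = f*(L/D)*(v^2/(2g)); H = static + hf; P = rho*g*Q*H.
Step 1 — flow rate (continuity, Q = A*v):
  A = pi*(0.08059/2)^2 = 0.00510096 m^2
  Q = 0.00510096 * 2.586 = 0.0131911 m^3/s
Step 2 — friction head loss (Darcy-Weisbach):
  hf = 0.0175 * (68/0.08059) * (2.586^2 / (2*9.81))
  hf = 5.03296 m
Step 3 — total head: H = 16 + 5.03296 = 21.0330 m
Step 4 — hydraulic power (P = rho*g*Q*H):
  P = 1000 * 9.81 * 0.0131911 * 21.0330 = 2722 W
Therefore the hydraulic power required at the pump = 2722 W.


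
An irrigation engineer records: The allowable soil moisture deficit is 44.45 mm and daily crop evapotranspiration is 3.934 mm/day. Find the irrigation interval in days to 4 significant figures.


Approach: apply the irrigation interval relation, interval = SMD / ETc.
interval = 44.45 / 3.934 = 11.30 days
Therefore the irrigation interval = 11.30 days.


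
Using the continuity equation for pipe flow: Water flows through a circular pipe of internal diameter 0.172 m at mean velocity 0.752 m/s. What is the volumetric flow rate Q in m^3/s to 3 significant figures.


Approach: apply the continuity equation for pipe flow, Q = A * v with A = pi*(D/2)^2.
A = pi*(0.172/2)^2 = 0.023235 m^2
Q = 0.023235 * 0.752 = 0.0175 m^3/s
Therefore the volumetric flow rate Q = 0.0175 m^3/s.


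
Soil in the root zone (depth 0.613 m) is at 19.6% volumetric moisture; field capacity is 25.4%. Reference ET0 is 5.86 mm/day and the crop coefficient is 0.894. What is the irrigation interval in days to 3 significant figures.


Approach: apply soil-water budget scheduling, SMD = (FC-theta)/100*depth*1000; ETc = ET0*Kc; interval = SMD/ETc.
Step 1 — soil moisture deficit:
  SMD = (25.4 - 19.6)/100 * 0.613 * 1000 = 35.554 mm
Step 2 — daily crop ET (ETc = ET0*Kc):
  ETc = 5.86 * 0.894 = 5.2388 mm/day
Step 3 — irrigation interval (SMD/ETc):
  interval = 35.554 / 5.2388 = 6.79 days
Therefore the irrigation interval = 6.79 days.


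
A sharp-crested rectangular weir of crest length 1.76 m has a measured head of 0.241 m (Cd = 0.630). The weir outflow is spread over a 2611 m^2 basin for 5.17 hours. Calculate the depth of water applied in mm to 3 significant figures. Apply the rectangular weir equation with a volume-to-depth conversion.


Approach: apply the rectangular weir equation with a volume-to-depth conversion, Q = (2/3)*Cd*L*sqrt(2g)*H^1.5; d = Q*t/A * 1000.
Step 1 — weir discharge:
  Q = (2/3)*0.630*1.76*sqrt(2*9.81)*0.241^1.5 = 0.38738 m^3/s
Step 2 — volume: V = 0.38738 * 5.17*3600 = 7209.9 m^3
Step 3 — depth: d = V/A * 1000 = 7209.9/2611 * 1000 = 2760 mm
Therefore the depth of water applied = 2760 mm.


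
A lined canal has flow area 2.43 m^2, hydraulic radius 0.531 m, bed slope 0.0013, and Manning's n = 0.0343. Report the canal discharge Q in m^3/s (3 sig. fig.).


Approach: apply Manning's equation, Q = (1/n)*A*R^(2/3)*S^(1/2).
Q = (1/0.0343) * 2.43 * 0.531^(2/3) * 0.0013^(1/2) = 1.67 m^3/s
Therefore the canal discharge Q = 1.67 m^3/s.


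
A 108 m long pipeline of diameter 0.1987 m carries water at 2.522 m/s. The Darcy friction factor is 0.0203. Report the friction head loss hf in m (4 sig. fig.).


Approach: apply the Darcy-Weisbach equation, hf = f*(L/D)*(v^2/(2g)).
hf = 0.0203 * (108/0.1987) * (2.522^2 / (2*9.81))
hf = 3.577 m
Therefore the friction head loss hf = 3.577 m.


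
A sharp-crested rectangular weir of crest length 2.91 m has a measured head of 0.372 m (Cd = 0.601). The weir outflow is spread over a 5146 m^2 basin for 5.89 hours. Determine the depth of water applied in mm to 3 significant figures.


Approach: apply the rectangular weir equation with a volume-to-depth conversion, Q = (2/3)*Cd*L*sqrt(2g)*H^1.5; d = Q*t/A * 1000.
Step 1 — weir discharge:
  Q = (2/3)*0.601*2.91*sqrt(2*9.81)*0.372^1.5 = 1.1718 m^3/s
Step 2 — volume: V = 1.1718 * 5.89*3600 = 24846 m^3
Step 3 — depth: d = V/A * 1000 = 24846/5146 * 1000 = 4830 mm
Therefore the depth of water applied = 4830 mm.


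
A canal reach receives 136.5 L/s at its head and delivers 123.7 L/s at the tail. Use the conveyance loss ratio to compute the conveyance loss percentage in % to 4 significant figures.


Approach: apply the conveyance loss ratio, loss% = ((Q_head - Q_tail)/Q_head)*100.
loss = ((136.5 - 123.7)/136.5)*100 = 9.377 %
Therefore the conveyance loss percentage = 9.377 %.


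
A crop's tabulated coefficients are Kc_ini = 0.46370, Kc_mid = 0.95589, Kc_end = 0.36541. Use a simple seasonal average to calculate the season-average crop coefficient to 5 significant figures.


Approach: apply a simple seasonal average, Kc_avg = (Kc_ini + Kc_mid + Kc_end)/3.
Kc_avg = (0.46370 + 0.95589 + 0.36541)/3 = 0.59500
Therefore the season-average crop coefficient = 0.59500.


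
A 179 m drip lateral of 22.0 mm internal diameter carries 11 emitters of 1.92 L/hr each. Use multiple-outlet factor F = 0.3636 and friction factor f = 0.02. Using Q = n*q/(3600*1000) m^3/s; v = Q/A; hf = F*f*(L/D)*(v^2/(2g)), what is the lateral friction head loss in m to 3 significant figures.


Q = 11*1.92/(3600*1000) = 5.8667e-06 m^3/s
A = pi*(22.0e-3/2)^2 = 3.8013e-04 m^2, so v = Q/A = 0.015433 m/s
hf = 0.3636*0.02*(179/0.0220)*(0.015433^2/(2*9.81)) = 0.000718 m
Therefore the lateral friction head loss = 0.000718 m.


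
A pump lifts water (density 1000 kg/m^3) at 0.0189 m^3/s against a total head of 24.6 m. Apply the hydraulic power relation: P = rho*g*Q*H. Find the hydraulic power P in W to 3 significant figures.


P = 1000 * 9.81 * 0.0189 * 24.6 = 4560 W
Therefore the hydraulic power P = 4560 W.


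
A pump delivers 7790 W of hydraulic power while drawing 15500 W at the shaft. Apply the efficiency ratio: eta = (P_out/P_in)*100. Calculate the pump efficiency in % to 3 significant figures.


eta = (7790 / 15500) * 100 = 50.3 %
Therefore the pump efficiency = 50.3 %.


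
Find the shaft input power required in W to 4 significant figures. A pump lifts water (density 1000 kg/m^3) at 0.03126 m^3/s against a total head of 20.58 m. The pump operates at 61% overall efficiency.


Approach: apply hydraulic power then efficiency conversion, P = rho*g*Q*H; P_in = P/eta.
Step 1 — hydraulic power (P = rho*g*Q*H):
  P = 1000 * 9.81 * 0.03126 * 20.58 = 6311.08 W
Step 2 — input power: P_in = P/eta = 6311.08 / 0.61 = 10350 W
Therefore the shaft input power required = 10350 W.


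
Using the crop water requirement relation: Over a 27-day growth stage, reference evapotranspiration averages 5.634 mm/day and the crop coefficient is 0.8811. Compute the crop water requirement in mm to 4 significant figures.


Approach: apply the crop water requirement relation, CWR = ET0 * Kc * days.
CWR = 5.634 * 0.8811 * 27 = 134.0 mm
Therefore the crop water requirement = 134.0 mm.


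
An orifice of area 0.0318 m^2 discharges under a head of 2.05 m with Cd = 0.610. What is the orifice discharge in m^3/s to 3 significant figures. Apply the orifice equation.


Approach: apply the orifice equation, Q = Cd*A*sqrt(2*g*h).
Q = 0.610 * 0.0318 * sqrt(2*9.81*2.05) = 0.123 m^3/s
Therefore the orifice discharge = 0.123 m^3/s.


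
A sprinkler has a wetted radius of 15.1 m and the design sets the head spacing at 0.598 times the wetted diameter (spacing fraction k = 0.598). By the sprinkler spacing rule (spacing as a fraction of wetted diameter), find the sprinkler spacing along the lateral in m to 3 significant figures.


Approach: apply the sprinkler spacing rule (spacing as a fraction of wetted diameter), S = k*(2*R).
S = 0.598 * (2 * 15.1) = 18.1 m
Therefore the sprinkler spacing along the lateral = 18.1 m.


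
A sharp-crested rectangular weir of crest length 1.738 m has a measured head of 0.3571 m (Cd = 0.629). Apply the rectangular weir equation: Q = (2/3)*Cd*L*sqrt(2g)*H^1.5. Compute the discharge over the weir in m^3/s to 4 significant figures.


Q = (2/3)*0.629*1.738*sqrt(2*9.81)*0.3571^1.5 = 0.6889 m^3/s
Therefore the discharge over the weir = 0.6889 m^3/s.


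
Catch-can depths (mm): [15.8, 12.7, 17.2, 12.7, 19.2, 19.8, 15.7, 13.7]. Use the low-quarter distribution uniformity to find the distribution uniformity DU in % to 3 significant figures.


Approach: apply the low-quarter distribution uniformity, DU = (mean of lowest quarter of readings / overall mean)*100.
sorted lowest 2 of 8: [12.7, 12.7] -> mean = 12.700 mm
overall mean = 15.850 mm
DU = (12.700/15.850)*100 = 80.1 %
Therefore the distribution uniformity DU = 80.1 %.


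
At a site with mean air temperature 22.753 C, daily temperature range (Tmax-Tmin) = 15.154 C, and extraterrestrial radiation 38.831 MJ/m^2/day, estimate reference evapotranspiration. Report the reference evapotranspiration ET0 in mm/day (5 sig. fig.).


Approach: apply the Hargreaves-Samani method, ET0 = 0.0023*(Tmean+17.8)*sqrt(Tmax-Tmin)*0.408*Ra.
ET0 = 0.0023*(22.753+17.8)*sqrt(15.154)*0.408*38.831 = 5.7525 mm/day
Therefore the reference evapotranspiration ET0 = 5.7525 mm/day.


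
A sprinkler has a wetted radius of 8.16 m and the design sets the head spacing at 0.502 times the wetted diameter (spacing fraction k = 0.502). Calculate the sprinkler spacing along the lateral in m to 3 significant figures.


Approach: apply the sprinkler spacing rule (spacing as a fraction of wetted diameter), S = k*(2*R).
S = 0.502 * (2 * 8.16) = 8.19 m
Therefore the sprinkler spacing along the lateral = 8.19 m.


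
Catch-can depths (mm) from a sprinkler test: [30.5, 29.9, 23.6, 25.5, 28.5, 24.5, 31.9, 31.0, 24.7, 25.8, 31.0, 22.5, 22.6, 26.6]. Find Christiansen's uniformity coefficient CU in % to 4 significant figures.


Approach: apply Christiansen's uniformity coefficient, CU = (1 - mean_abs_deviation/mean)*100.
mean = 27.0429 mm
mean |d_i - mean| = 2.93469 mm
CU = (1 - 2.93469/27.0429)*100 = 89.15 %
Therefore Christiansen's uniformity coefficient CU = 89.15 %.


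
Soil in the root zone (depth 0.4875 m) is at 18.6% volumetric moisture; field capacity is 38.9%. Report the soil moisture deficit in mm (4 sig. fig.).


Approach: apply the soil moisture deficit relation, SMD = (FC - theta)/100 * depth * 1000.
SMD = (38.9 - 18.6)/100 * 0.4875 * 1000 = 98.96 mm
Therefore the soil moisture deficit = 98.96 mm.


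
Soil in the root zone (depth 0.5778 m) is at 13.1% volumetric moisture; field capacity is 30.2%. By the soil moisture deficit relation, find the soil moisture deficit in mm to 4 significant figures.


Approach: apply the soil moisture deficit relation, SMD = (FC - theta)/100 * depth * 1000.
SMD = (30.2 - 13.1)/100 * 0.5778 * 1000 = 98.80 mm
Therefore the soil moisture deficit = 98.80 mm.


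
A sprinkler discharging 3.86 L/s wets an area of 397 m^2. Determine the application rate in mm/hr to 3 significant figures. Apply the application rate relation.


Approach: apply the application rate relation, rate = (Q/A)*3600.
rate = (3.86 / 397) * 3600 = 35.0 mm/hr
Therefore the application rate = 35.0 mm/hr.


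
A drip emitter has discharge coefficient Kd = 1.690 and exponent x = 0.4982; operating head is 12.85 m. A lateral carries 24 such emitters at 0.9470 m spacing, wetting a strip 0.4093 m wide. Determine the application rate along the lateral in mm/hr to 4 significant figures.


Approach: apply the emitter equation with a lateral mass balance, q = Kd*h^x; Q = n*q; rate = Q/(n*spacing*width).
Step 1 — single emitter flow (q = Kd*h^x):
  q = 1.690 * 12.85^0.4982 = 6.03035 L/hr
Step 2 — total lateral flow: Q = 24 * 6.03035 = 144.728 L/hr
Step 3 — wetted area: A = 24 * 0.9470 * 0.4093 = 9.30257 m^2
Step 4 — application rate: Q/A = 144.728/9.30257 = 15.56 mm/hr
Therefore the application rate along the lateral = 15.56 mm/hr.


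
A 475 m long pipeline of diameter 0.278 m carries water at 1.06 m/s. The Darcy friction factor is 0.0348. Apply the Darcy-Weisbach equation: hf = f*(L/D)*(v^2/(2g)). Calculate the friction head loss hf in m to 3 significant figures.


hf = 0.0348 * (475/0.278) * (1.06^2 / (2*9.81))
hf = 3.41 m
Therefore the friction head loss hf = 3.41 m.


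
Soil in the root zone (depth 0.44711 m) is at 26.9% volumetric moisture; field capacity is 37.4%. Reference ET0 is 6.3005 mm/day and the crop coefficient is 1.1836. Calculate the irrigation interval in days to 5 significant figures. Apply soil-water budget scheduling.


Approach: apply soil-water budget scheduling, SMD = (FC-theta)/100*depth*1000; ETc = ET0*Kc; interval = SMD/ETc.
Step 1 — soil moisture deficit:
  SMD = (37.4 - 26.9)/100 * 0.44711 * 1000 = 46.94655 mm
Step 2 — daily crop ET (ETc = ET0*Kc):
  ETc = 6.3005 * 1.1836 = 7.457272 mm/day
Step 3 — irrigation interval (SMD/ETc):
  interval = 46.94655 / 7.457272 = 6.2954 days
Therefore the irrigation interval = 6.2954 days.


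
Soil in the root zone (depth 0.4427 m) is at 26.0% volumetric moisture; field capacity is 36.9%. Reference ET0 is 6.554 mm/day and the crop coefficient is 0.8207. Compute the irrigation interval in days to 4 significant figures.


Approach: apply soil-water budget scheduling, SMD = (FC-theta)/100*depth*1000; ETc = ET0*Kc; interval = SMD/ETc.
Step 1 — soil moisture deficit:
  SMD = (36.9 - 26.0)/100 * 0.4427 * 1000 = 48.2543 mm
Step 2 — daily crop ET (ETc = ET0*Kc):
  ETc = 6.554 * 0.8207 = 5.37887 mm/day
Step 3 — irrigation interval (SMD/ETc):
  interval = 48.2543 / 5.37887 = 8.971 days
Therefore the irrigation interval = 8.971 days.


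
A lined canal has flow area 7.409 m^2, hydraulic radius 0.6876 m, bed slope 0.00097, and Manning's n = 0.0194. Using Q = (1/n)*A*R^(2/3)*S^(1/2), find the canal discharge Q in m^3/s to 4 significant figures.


Q = (1/0.0194) * 7.409 * 0.6876^(2/3) * 0.00097^(1/2) = 9.266 m^3/s
Therefore the canal discharge Q = 9.266 m^3/s.


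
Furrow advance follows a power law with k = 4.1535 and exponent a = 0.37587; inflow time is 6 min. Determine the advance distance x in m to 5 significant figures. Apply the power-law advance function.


Approach: apply the power-law advance function, x = k*t^a.
x = 4.1535 * 6^0.37587 = 8.1451 m
Therefore the advance distance x = 8.1451 m.


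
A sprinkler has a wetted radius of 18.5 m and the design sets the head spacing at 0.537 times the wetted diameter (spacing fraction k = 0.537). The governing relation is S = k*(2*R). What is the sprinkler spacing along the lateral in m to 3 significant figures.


S = 0.537 * (2 * 18.5) = 19.9 m
Therefore the sprinkler spacing along the lateral = 19.9 m.


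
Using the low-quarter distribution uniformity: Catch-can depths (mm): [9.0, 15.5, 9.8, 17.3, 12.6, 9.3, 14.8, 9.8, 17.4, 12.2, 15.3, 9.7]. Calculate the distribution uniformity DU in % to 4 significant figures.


Approach: apply the low-quarter distribution uniformity, DU = (mean of lowest quarter of readings / overall mean)*100.
sorted lowest 3 of 12: [9.0, 9.3, 9.7] -> mean = 9.33333 mm
overall mean = 12.7250 mm
DU = (9.33333/12.7250)*100 = 73.35 %
Therefore the distribution uniformity DU = 73.35 %.


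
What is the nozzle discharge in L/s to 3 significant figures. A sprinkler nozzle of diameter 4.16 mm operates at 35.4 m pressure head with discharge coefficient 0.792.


Approach: apply the orifice equation, Q = Cd*A*sqrt(2*g*h), A = pi*(d/2)^2.
A = pi*(4.16e-3/2)^2 = 1.3592e-05 m^2
Q = 0.792 * 1.3592e-05 * sqrt(2*9.81*35.4) * 1000 = 0.284 L/s
Therefore the nozzle discharge = 0.284 L/s.


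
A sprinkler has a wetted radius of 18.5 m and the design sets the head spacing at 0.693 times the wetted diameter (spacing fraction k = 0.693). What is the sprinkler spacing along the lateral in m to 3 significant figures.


Approach: apply the sprinkler spacing rule (spacing as a fraction of wetted diameter), S = k*(2*R).
S = 0.693 * (2 * 18.5) = 25.6 m
Therefore the sprinkler spacing along the lateral = 25.6 m.


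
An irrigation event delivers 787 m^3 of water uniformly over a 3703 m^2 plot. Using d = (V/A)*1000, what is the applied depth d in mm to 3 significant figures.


d = (787 / 3703) * 1000 = 213 mm
Therefore the applied depth d = 213 mm.


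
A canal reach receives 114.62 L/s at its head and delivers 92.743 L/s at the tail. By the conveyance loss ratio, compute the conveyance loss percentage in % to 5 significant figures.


Approach: apply the conveyance loss ratio, loss% = ((Q_head - Q_tail)/Q_head)*100.
loss = ((114.62 - 92.743)/114.62)*100 = 19.087 %
Therefore the conveyance loss percentage = 19.087 %.


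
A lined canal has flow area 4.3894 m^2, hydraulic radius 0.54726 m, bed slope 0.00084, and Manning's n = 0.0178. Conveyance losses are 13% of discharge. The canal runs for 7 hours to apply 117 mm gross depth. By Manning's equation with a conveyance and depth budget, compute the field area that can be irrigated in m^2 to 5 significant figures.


Approach: apply Manning's equation with a conveyance and depth budget, Q = (1/n)*A*R^(2/3)*S^(1/2); Q_field = Q*(1-loss); Area = Q_field*t/(d/1000).
Step 1 — canal discharge (Manning's equation):
  Q = (1/0.0178) * 4.3894 * 0.54726^(2/3) * 0.00084^(1/2) = 4.781754 m^3/s
Step 2 — delivered flow: Q_field = 4.781754*(1 - 13/100) = 4.160126 m^3/s
Step 3 — volume delivered: V = 4.160126 * 7*3600 = 104835.2 m^3
Step 4 — area served: A = V / (depth/1000) = 104835.2 / 0.117 = 896030 m^2
Therefore the field area that can be irrigated = 896030 m^2.


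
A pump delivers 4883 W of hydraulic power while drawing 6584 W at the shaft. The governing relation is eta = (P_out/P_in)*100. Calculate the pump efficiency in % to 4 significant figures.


eta = (4883 / 6584) * 100 = 74.16 %
Therefore the pump efficiency = 74.16 %.


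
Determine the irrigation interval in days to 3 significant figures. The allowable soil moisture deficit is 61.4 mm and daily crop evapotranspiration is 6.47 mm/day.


Approach: apply the irrigation interval relation, interval = SMD / ETc.
interval = 61.4 / 6.47 = 9.49 days
Therefore the irrigation interval = 9.49 days.


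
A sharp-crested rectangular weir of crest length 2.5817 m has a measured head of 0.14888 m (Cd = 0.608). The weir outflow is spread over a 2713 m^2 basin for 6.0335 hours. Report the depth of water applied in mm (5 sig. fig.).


Approach: apply the rectangular weir equation with a volume-to-depth conversion, Q = (2/3)*Cd*L*sqrt(2g)*H^1.5; d = Q*t/A * 1000.
Step 1 — weir discharge:
  Q = (2/3)*0.608*2.5817*sqrt(2*9.81)*0.14888^1.5 = 0.2662699 m^3/s
Step 2 — volume: V = 0.2662699 * 6.0335*3600 = 5783.543 m^3
Step 3 — depth: d = V/A * 1000 = 5783.543/2713 * 1000 = 2131.8 mm
Therefore the depth of water applied = 2131.8 mm.


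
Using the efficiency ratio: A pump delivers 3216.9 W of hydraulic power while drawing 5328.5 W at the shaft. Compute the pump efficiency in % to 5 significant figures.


Approach: apply the efficiency ratio, eta = (P_out/P_in)*100.
eta = (3216.9 / 5328.5) * 100 = 60.372 %
Therefore the pump efficiency = 60.372 %.


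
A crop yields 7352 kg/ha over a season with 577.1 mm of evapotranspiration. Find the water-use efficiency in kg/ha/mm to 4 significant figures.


Approach: apply the water-use efficiency ratio, WUE = yield/ET.
WUE = 7352 / 577.1 = 12.74 kg/ha/mm
Therefore the water-use efficiency = 12.74 kg/ha/mm.


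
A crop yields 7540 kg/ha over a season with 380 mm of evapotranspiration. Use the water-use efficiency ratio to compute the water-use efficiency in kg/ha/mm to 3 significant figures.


Approach: apply the water-use efficiency ratio, WUE = yield/ET.
WUE = 7540 / 380 = 19.8 kg/ha/mm
Therefore the water-use efficiency = 19.8 kg/ha/mm.


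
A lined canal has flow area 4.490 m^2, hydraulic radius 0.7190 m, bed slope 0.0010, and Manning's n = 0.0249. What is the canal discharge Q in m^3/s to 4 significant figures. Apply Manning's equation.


Approach: apply Manning's equation, Q = (1/n)*A*R^(2/3)*S^(1/2).
Q = (1/0.0249) * 4.490 * 0.7190^(2/3) * 0.0010^(1/2) = 4.576 m^3/s
Therefore the canal discharge Q = 4.576 m^3/s.


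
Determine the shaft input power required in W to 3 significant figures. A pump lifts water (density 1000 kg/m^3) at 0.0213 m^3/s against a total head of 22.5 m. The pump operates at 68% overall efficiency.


Approach: apply hydraulic power then efficiency conversion, P = rho*g*Q*H; P_in = P/eta.
Step 1 — hydraulic power (P = rho*g*Q*H):
  P = 1000 * 9.81 * 0.0213 * 22.5 = 4701.4 W
Step 2 — input power: P_in = P/eta = 4701.4 / 0.68 = 6910 W
Therefore the shaft input power required = 6910 W.


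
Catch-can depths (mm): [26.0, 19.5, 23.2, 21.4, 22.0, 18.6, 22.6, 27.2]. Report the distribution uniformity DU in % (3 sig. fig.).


Approach: apply the low-quarter distribution uniformity, DU = (mean of lowest quarter of readings / overall mean)*100.
sorted lowest 2 of 8: [18.6, 19.5] -> mean = 19.050 mm
overall mean = 22.562 mm
DU = (19.050/22.562)*100 = 84.4 %
Therefore the distribution uniformity DU = 84.4 %.


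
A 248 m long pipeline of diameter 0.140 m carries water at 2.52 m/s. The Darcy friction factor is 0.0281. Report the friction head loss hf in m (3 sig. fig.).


Approach: apply the Darcy-Weisbach equation, hf = f*(L/D)*(v^2/(2g)).
hf = 0.0281 * (248/0.140) * (2.52^2 / (2*9.81))
hf = 16.1 m
Therefore the friction head loss hf = 16.1 m.


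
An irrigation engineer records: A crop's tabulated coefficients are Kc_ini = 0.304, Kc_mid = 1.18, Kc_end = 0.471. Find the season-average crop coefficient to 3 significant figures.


Approach: apply a simple seasonal average, Kc_avg = (Kc_ini + Kc_mid + Kc_end)/3.
Kc_avg = (0.304 + 1.18 + 0.471)/3 = 0.652
Therefore the season-average crop coefficient = 0.652.


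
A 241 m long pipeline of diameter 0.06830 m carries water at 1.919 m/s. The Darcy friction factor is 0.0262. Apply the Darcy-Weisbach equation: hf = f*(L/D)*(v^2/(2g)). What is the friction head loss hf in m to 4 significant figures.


hf = 0.0262 * (241/0.06830) * (1.919^2 / (2*9.81))
hf = 17.35 m
Therefore the friction head loss hf = 17.35 m.


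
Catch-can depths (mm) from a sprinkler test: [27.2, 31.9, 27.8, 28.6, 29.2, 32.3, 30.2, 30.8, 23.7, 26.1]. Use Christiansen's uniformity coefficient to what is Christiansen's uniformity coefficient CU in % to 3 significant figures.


Approach: apply Christiansen's uniformity coefficient, CU = (1 - mean_abs_deviation/mean)*100.
mean = 28.780 mm
mean |d_i - mean| = 2.1000 mm
CU = (1 - 2.1000/28.780)*100 = 92.7 %
Therefore Christiansen's uniformity coefficient CU = 92.7 %.


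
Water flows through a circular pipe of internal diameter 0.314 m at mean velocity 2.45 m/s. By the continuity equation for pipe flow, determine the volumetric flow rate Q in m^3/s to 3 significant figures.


Approach: apply the continuity equation for pipe flow, Q = A * v with A = pi*(D/2)^2.
A = pi*(0.314/2)^2 = 0.077437 m^2
Q = 0.077437 * 2.45 = 0.190 m^3/s
Therefore the volumetric flow rate Q = 0.190 m^3/s.


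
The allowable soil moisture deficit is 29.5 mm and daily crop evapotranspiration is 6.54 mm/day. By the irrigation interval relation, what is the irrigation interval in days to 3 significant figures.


Approach: apply the irrigation interval relation, interval = SMD / ETc.
interval = 29.5 / 6.54 = 4.51 days
Therefore the irrigation interval = 4.51 days.


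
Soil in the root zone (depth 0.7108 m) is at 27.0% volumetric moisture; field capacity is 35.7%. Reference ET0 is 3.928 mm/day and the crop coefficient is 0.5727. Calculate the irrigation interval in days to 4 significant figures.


Approach: apply soil-water budget scheduling, SMD = (FC-theta)/100*depth*1000; ETc = ET0*Kc; interval = SMD/ETc.
Step 1 — soil moisture deficit:
  SMD = (35.7 - 27.0)/100 * 0.7108 * 1000 = 61.8396 mm
Step 2 — daily crop ET (ETc = ET0*Kc):
  ETc = 3.928 * 0.5727 = 2.24957 mm/day
Step 3 — irrigation interval (SMD/ETc):
  interval = 61.8396 / 2.24957 = 27.49 days
Therefore the irrigation interval = 27.49 days.


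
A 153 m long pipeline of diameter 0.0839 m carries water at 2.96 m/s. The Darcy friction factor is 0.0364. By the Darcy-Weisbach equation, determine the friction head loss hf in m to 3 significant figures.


Approach: apply the Darcy-Weisbach equation, hf = f*(L/D)*(v^2/(2g)).
hf = 0.0364 * (153/0.0839) * (2.96^2 / (2*9.81))
hf = 29.6 m
Therefore the friction head loss hf = 29.6 m.


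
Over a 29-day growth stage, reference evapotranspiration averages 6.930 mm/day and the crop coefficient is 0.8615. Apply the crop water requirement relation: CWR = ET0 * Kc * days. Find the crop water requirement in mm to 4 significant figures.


CWR = 6.930 * 0.8615 * 29 = 173.1 mm
Therefore the crop water requirement = 173.1 mm.


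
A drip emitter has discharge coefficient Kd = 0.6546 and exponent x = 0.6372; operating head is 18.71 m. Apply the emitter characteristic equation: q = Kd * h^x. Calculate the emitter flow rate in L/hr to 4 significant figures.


q = 0.6546 * 18.71^0.6372 = 4.232 L/hr
Therefore the emitter flow rate = 4.232 L/hr.


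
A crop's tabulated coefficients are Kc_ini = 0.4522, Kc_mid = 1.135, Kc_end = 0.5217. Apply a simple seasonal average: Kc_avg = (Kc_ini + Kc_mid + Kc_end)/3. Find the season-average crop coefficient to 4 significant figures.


Kc_avg = (0.4522 + 1.135 + 0.5217)/3 = 0.7030
Therefore the season-average crop coefficient = 0.7030.
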